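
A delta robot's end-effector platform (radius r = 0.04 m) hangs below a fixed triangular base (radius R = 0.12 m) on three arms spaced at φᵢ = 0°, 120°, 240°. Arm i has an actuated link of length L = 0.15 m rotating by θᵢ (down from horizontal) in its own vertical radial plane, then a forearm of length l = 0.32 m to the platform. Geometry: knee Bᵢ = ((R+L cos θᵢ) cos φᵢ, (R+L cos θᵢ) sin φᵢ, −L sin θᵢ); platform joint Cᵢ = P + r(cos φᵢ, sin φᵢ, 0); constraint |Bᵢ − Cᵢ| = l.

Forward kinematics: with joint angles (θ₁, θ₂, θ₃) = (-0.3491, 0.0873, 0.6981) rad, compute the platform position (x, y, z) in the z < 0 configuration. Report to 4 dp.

arm 1 at φ=0.0°: (R−r)+L cos θ1 = 0.2210;  centre 1 = (0.2210, 0.0000, 0.0513)
centre 2 = (0.2294·cos120.0°, 0.2294·sin120.0°, -0.0131) = (-0.1147, 0.1987, -0.0131)
centre 3 = (0.1949·cos240.0°, 0.1949·sin240.0°, -0.0964) = (-0.0975, -0.1688, -0.0964)
eliminate P² terms by subtracting sphere 1 from 2 and 3
plane₁₂: -0.6713x+0.3974y+-0.1288z = 0.0014
det = 0.4797;  x = 0.0025+-0.3354z,  y = 0.0076+-0.2425z
quadratic in z: (1.1713)z²+(0.0402)z+(-0.0520)=0, √Δ=0.4952 → z ∈ {-0.2285, 0.1942}; z = -0.2285 (taking z<0)
x = 0.0791, y = 0.0631

(0.0791, 0.0631, -0.2285)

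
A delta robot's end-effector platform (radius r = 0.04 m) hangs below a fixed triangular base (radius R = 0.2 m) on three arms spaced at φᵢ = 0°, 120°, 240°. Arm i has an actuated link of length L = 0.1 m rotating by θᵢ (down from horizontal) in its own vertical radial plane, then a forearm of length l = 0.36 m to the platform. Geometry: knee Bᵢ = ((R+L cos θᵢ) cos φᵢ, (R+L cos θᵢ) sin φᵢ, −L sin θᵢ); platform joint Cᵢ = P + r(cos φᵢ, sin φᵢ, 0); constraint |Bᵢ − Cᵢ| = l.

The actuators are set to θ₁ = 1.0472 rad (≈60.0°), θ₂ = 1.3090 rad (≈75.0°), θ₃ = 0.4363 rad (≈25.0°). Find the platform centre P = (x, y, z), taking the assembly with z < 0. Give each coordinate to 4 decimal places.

(-0.0165, -0.0771, -0.3556)

φ1=0.0°: virtual centre (0.2100, 0.0000, -0.0866), radius l
O2 = (0.1859·cos120.0°, 0.1859·sin120.0°, -0.0966) = (-0.0929, 0.1610, -0.0966)
arm 3 at φ=240.0°: e+L cos θ3 = 0.2506;  O3 = (-0.1253, -0.2171, -0.0423)
subtract pairs → two planes through P
plane₁₂: -0.6059x+0.3220y+-0.0200z = -0.0077
det = 0.4789;  x = -0.0017+0.0415z,  y = -0.0273+0.1402z
sphere 1 gives Az²+Bz+C=0 with A=1.0214, B=0.1480, C=-0.0765;  B²−4AC=0.3345;  roots -0.3556, 0.2107;  negative root z = -0.3556
x = -0.0165, y = -0.0771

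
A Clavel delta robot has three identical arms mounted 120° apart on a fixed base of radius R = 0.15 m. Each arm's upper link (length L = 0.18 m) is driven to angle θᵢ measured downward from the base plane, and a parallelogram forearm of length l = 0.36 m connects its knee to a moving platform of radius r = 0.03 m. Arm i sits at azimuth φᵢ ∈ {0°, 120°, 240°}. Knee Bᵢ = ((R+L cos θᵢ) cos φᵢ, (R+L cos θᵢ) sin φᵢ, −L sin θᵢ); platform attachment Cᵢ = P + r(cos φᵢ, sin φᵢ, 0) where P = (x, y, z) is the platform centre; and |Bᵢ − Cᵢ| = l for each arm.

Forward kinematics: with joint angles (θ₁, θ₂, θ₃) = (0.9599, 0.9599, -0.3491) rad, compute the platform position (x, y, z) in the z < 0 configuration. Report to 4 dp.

arm 1 at φ=0.0°: (R−r)+L cos θ1 = 0.2232;  O1 = (0.2232, 0.0000, -0.1474)
φ2=120.0°: virtual centre (-0.1116, 0.1933, -0.1474), radius l
φ3=240.0°: virtual centre (-0.1446, -0.2504, 0.0616), radius l
|O₂|²−|O₁|² = 0.0000;  |O₃|²−|O₁|² = 0.0158
linear system: -0.6697x+0.3867y = 0.0000−0.0000z; -0.7356x+-0.5008y = 0.0158−0.4180z
det = 0.6199;  x = -0.0099+0.2608z,  y = -0.0171+0.4517z
sphere 1 gives Az²+Bz+C=0 with A=1.2720, B=0.1579, C=-0.0532;  B²−4AC=0.2957;  roots -0.2758, 0.1517;  negative root z = -0.2758
x = -0.0818, y = -0.1417

(-0.0818, -0.1417, -0.2758)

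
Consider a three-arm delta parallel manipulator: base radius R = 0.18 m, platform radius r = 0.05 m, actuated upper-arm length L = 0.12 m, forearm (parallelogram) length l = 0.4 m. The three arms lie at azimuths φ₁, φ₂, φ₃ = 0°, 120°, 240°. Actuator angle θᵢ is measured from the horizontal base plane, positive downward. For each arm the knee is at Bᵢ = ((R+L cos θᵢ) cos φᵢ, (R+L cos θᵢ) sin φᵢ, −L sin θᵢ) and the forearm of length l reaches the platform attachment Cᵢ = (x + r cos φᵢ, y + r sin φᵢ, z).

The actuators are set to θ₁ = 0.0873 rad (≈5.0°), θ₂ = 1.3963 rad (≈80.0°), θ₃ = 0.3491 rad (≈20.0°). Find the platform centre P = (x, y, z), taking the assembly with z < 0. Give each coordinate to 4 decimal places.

(0.1063, -0.1309, -0.3602)

arm 1 at φ=0.0°: e+L cos θ1 = 0.2495;  S1 = (0.2495, 0.0000, -0.0105)
S2 = (0.1508·cos120.0°, 0.1508·sin120.0°, -0.1182) = (-0.0754, 0.1306, -0.1182)
arm 3 at φ=240.0°: e+L cos θ3 = 0.2428;  S3 = (-0.1214, -0.2102, -0.0410)
subtract pairs → two planes through P
plane₁₂: -0.6499x+0.2613y+-0.2154z = -0.0257
det = 0.4671;  x = 0.0241+-0.2281z,  y = -0.0383+0.2570z
sphere 1 gives Az²+Bz+C=0 with A=1.1181, B=0.1041, C=-0.1076;  B²−4AC=0.4921;  roots -0.3602, 0.2671;  negative root z = -0.3602
x = 0.1063, y = -0.1309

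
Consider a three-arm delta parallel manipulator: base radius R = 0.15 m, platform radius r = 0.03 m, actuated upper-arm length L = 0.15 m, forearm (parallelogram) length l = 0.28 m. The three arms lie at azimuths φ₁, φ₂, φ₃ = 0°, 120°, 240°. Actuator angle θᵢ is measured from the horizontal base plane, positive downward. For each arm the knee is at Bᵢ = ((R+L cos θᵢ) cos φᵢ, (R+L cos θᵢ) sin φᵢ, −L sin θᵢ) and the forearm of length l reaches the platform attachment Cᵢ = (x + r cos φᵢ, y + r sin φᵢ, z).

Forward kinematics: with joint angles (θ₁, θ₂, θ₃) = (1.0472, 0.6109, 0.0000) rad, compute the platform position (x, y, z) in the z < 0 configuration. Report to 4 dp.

O1 = (0.1950·cos0.0°, 0.1950·sin0.0°, -0.1299) = (0.1950, 0.0000, -0.1299)
φ2=120.0°: virtual centre (-0.1214, 0.2103, -0.0860), radius l
O3 = (0.2700·cos240.0°, 0.2700·sin240.0°, 0.0000) = (-0.1350, -0.2338, 0.0000)
eliminate P² terms by subtracting sphere 1 from 2 and 3
linear system: -0.6329x+0.4207y = 0.0115−0.0877z; -0.6600x+-0.4677y = 0.0180−0.2598z
det = 0.5736;  x = -0.0226+0.2621z,  y = -0.0066+0.1857z
sphere 1 gives Az²+Bz+C=0 with A=1.1032, B=0.1433, C=-0.0141;  B²−4AC=0.0830;  roots -0.1955, 0.0656;  negative root z = -0.1955
x = -0.0738, y = -0.0429

(-0.0738, -0.0429, -0.1955)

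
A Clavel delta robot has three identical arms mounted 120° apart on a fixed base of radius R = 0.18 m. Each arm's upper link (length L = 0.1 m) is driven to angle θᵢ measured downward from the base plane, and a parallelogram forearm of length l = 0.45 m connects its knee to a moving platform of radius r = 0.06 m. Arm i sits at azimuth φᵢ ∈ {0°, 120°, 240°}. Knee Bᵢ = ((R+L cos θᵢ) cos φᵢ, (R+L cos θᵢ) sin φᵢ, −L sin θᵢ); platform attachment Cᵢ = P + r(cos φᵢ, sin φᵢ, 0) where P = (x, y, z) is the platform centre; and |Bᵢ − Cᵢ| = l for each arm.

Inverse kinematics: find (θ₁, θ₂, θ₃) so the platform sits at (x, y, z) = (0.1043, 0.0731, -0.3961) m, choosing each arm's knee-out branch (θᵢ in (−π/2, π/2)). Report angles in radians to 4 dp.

arm 1 (φ=0.0°): x'=0.1043, y'=0.0731
  A cos θ + B sin θ = C:  0.0157·cos θ + -0.3961·sin θ = 0.1501
  √(A²+B²)=0.3964;  θ1 = -1.5312+1.1825 ≈ -0.3486
arm 2 (φ=120.0°): x'=0.0112, y'=-0.1269
  A cos θ + B sin θ = C:  0.1088·cos θ + -0.3961·sin θ = 0.0383
  √(A²+B²)=0.4108;  θ2 = -1.3026+1.4774 ≈ 0.1748
arm 3 (φ=240.0°): x'=-0.1155, y'=0.0538
  A cos θ + B sin θ = C:  0.2355·cos θ + -0.3961·sin θ = -0.1136
  √(A²+B²)=0.4608;  θ3 = -1.0345+1.8200 ≈ 0.7855

θ₁ = -0.3486, θ₂ = 0.1748, θ₃ = 0.7855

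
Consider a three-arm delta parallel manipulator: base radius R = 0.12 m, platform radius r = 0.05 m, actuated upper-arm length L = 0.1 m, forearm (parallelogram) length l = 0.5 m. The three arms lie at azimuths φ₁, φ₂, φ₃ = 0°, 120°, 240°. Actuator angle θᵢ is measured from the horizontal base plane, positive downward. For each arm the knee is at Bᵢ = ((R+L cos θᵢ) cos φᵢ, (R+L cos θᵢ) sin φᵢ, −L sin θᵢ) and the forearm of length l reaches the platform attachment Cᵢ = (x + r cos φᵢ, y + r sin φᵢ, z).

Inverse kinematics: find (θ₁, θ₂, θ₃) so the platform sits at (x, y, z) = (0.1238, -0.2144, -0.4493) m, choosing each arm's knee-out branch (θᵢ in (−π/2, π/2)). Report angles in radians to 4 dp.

θ₁ = -0.0003, θ₂ = 1.2218, θ₃ = -0.0002

arm 1 (φ=0.0°): x'=0.1238, y'=-0.2144
  A cos θ + B sin θ = C:  -0.0538·cos θ + -0.4493·sin θ = -0.0537
  θ1 = atan2(B,A) + arccos(C/0.4525) = -0.0003
φ2=120.0° → target in arm frame (-0.2476, 0.0000)
  e−x'=0.3176;  (l²−L²−(e−x')²−y'²−z²)/2L = -0.3136
  θ2 = atan2(B,A) + arccos(C/0.5502) = 1.2218
arm 3 (φ=240.0°): x'=0.1238, y'=0.2144
  A=-0.0538, B=-0.4493, C=(l²−L²−A²−y'²−z²)/(2L)=-0.0537
  θ3 = atan2(B,A) + arccos(C/0.4525) = -0.0002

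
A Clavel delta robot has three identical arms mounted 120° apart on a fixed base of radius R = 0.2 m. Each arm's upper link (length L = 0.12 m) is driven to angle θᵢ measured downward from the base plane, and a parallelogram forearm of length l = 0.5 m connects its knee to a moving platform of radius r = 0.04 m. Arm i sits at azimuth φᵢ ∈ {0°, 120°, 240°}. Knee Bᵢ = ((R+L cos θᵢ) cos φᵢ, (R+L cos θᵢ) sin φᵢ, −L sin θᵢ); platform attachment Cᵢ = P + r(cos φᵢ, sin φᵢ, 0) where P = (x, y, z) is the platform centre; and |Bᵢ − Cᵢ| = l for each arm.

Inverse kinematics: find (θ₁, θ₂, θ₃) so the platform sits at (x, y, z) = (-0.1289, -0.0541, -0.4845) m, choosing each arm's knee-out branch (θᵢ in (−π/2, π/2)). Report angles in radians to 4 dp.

θ₁ = 1.2215, θ₂ = 0.6104, θ₃ = 0.1744

rotate P by −φ1: (-0.1289, -0.0541, -0.4845)
  e−x'=0.2889;  (l²−L²−(e−x')²−y'²−z²)/2L = -0.3564
  γ=atan2(-0.4845,0.2889)=-1.0331;  ψ=arccos(-0.6318)=2.2546;  θ1=γ+ψ≈1.2215
rotate P by −φ2: (0.0176, 0.1387, -0.4845)
  A=0.1424, B=-0.4845, C=(l²−L²−A²−y'²−z²)/(2L)=-0.1610
  γ=atan2(-0.4845,0.1424)=-1.2849;  ψ=arccos(-0.3189)=1.8954;  θ2=γ+ψ≈0.6104
arm 3 (φ=240.0°): x'=0.1113, y'=-0.0846
  A=0.0487, B=-0.4845, C=(l²−L²−A²−y'²−z²)/(2L)=-0.0361
  θ3 = atan2(B,A) + arccos(C/0.4869) = 0.1744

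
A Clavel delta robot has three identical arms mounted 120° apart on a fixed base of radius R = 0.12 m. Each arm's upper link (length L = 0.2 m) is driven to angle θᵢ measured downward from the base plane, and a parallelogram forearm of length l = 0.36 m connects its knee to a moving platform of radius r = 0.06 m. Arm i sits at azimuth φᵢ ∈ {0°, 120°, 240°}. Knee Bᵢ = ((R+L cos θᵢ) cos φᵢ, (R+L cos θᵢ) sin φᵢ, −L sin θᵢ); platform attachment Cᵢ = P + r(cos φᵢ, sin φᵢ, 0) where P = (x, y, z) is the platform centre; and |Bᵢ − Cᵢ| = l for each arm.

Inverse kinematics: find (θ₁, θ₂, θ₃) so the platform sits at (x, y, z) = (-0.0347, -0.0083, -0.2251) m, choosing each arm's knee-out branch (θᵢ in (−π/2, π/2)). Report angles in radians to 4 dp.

arm 1 (φ=0.0°): x'=-0.0347, y'=-0.0083
  e−x'=0.0947;  (l²−L²−(e−x')²−y'²−z²)/2L = 0.0747
  γ=atan2(-0.2251,0.0947)=-1.1726;  ψ=arccos(0.3060)=1.2598;  θ1=γ+ψ≈0.0872
arm 2 (φ=120.0°): x'=0.0102, y'=0.0342
  A cos θ + B sin θ = C:  0.0498·cos θ + -0.2251·sin θ = 0.0882
  γ=atan2(-0.2251,0.0498)=-1.3529;  ψ=arccos(0.3825)=1.1783;  θ2=γ+ψ≈-0.1746
rotate P by −φ3: (0.0245, -0.0259, -0.2251)
  A cos θ + B sin θ = C:  0.0355·cos θ + -0.2251·sin θ = 0.0925
  θ3 = atan2(B,A) + arccos(C/0.2279) = -0.2618

θ₁ = 0.0872, θ₂ = -0.1746, θ₃ = -0.2618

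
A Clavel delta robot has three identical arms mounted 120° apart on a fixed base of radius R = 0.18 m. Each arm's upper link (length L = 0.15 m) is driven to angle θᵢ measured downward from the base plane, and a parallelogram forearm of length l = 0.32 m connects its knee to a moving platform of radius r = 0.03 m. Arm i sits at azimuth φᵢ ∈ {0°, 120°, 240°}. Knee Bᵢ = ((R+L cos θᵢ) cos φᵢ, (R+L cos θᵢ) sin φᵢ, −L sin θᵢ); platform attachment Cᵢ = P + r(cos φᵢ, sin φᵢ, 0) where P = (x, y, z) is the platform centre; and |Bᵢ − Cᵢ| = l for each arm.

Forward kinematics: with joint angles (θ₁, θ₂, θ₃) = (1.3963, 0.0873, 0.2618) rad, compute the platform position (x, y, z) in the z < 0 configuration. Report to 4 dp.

arm 1 at φ=0.0°: ρ1 = 0.1760;  centre 1 = (0.1760, 0.0000, -0.1477)
φ2=120.0°: virtual centre (-0.1497, 0.2593, -0.0131), radius l
φ3=240.0°: virtual centre (-0.1474, -0.2554, -0.0388), radius l
eliminate P² terms by subtracting sphere 1 from 2 and 3
[-0.6515 0.5186 0.2693]·P = 0.0370;  [-0.6470 -0.5108 0.2178]·P = 0.0357
Cramer: x(z) = -0.0560+0.3748z;  y(z) = 0.0011-0.0484z
into |P−centre ₁|² = l²: 1.1428z² + 0.1214z + -0.0268 = 0;  Δ = 0.1370;  z = -0.2151 or 0.1088 → z<0 root = -0.2151
x = -0.1366, y = 0.0115

(-0.1366, 0.0115, -0.2151)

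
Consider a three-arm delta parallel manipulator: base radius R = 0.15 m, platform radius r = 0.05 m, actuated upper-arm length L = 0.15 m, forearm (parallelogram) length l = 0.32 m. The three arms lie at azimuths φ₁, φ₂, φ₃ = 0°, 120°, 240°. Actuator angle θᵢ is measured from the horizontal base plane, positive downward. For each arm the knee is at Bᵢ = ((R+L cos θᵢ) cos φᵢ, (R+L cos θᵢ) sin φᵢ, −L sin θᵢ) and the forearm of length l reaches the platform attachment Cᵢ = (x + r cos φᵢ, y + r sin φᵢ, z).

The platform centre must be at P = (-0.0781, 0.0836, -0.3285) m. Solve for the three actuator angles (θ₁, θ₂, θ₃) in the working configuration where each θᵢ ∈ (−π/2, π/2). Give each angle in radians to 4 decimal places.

θ₁ = 1.1343, θ₂ = 0.2617, θ₃ = 0.9598

φ1=0.0° → target in arm frame (-0.0781, 0.0836)
  e−x'=0.1781;  (l²−L²−(e−x')²−y'²−z²)/2L = -0.2224
  θ1 = atan2(B,A) + arccos(C/0.3737) = 1.1343
φ2=120.0° → target in arm frame (0.1114, 0.0258)
  A=-0.0114, B=-0.3285, C=(l²−L²−A²−y'²−z²)/(2L)=-0.0960
  √(A²+B²)=0.3287;  θ2 = -1.6056+1.8673 ≈ 0.2617
arm 3 (φ=240.0°): x'=-0.0333, y'=-0.1094
  A cos θ + B sin θ = C:  0.1333·cos θ + -0.3285·sin θ = -0.1926
  γ=atan2(-0.3285,0.1333)=-1.1852;  ψ=arccos(-0.5432)=2.1450;  θ3=γ+ψ≈0.9598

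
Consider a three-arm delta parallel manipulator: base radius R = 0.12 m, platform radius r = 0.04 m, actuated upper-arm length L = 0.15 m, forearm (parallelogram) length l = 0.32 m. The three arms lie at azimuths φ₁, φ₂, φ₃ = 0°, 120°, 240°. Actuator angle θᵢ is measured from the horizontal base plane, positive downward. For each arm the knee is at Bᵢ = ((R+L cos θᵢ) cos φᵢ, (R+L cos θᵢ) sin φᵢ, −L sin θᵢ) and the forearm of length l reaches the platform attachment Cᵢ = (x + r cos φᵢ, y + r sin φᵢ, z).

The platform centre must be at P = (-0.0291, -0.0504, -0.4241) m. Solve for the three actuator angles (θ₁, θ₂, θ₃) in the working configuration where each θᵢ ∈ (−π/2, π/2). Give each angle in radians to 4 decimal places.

θ₁ = 1.3087, θ₂ = 1.3087, θ₃ = 0.9595

φ1=0.0° → target in arm frame (-0.0291, -0.0504)
  A cos θ + B sin θ = C:  0.1091·cos θ + -0.4241·sin θ = -0.3813
  γ=atan2(-0.4241,0.1091)=-1.3190;  ψ=arccos(-0.8708)=2.6277;  θ1=γ+ψ≈1.3087
arm 2 (φ=120.0°): x'=-0.0291, y'=0.0504
  A=0.1091, B=-0.4241, C=(l²−L²−A²−y'²−z²)/(2L)=-0.3813
  √(A²+B²)=0.4379;  θ2 = -1.3190+2.6277 ≈ 1.3087
rotate P by −φ3: (0.0582, 0.0000, -0.4241)
  A cos θ + B sin θ = C:  0.0218·cos θ + -0.4241·sin θ = -0.3348
  √(A²+B²)=0.4247;  θ3 = -1.5194+2.4789 ≈ 0.9595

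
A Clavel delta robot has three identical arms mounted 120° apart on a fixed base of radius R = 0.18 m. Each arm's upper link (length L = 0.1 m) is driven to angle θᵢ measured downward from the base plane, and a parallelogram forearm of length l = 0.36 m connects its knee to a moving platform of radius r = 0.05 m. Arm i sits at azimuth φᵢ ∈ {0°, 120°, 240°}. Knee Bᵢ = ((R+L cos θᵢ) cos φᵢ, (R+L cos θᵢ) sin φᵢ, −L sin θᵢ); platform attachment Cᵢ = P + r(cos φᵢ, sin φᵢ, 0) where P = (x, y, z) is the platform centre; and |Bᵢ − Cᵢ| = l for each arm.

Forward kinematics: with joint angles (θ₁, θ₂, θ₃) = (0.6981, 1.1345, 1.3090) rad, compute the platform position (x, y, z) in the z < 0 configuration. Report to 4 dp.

arm 1 at φ=0.0°: e+L cos θ1 = 0.2066;  centre 1 = (0.2066, 0.0000, -0.0643)
centre 2 = (0.1723·cos120.0°, 0.1723·sin120.0°, -0.0906) = (-0.0861, 0.1492, -0.0906)
φ3=240.0°: virtual centre (-0.0779, -0.1350, -0.0966), radius l
eliminate P² terms by subtracting sphere 1 from 2 and 3
plane₁₂: -0.5855x+0.2984y+-0.0527z = -0.0089
det = 0.3279;  x = 0.0194+-0.1022z,  y = 0.0080+-0.0239z
sphere 1 gives Az²+Bz+C=0 with A=1.0110, B=0.1665, C=-0.0903;  B²−4AC=0.3931;  roots -0.3924, 0.2277;  negative root z = -0.3924
x = 0.0595, y = 0.0174

(0.0595, 0.0174, -0.3924)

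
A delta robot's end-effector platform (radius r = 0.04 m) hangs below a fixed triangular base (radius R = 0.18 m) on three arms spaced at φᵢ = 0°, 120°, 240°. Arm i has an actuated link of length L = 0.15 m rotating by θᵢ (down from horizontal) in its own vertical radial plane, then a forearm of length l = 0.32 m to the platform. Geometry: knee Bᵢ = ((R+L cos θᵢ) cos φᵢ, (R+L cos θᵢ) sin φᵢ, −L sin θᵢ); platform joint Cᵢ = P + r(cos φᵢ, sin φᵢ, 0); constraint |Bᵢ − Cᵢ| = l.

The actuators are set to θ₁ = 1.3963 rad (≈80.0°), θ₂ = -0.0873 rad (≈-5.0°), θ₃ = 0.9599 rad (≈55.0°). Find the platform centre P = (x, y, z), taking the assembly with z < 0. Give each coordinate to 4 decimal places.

arm 1 at φ=0.0°: (R−r)+L cos θ1 = 0.1660;  S1 = (0.1660, 0.0000, -0.1477)
arm 2 at φ=120.0°: (R−r)+L cos θ2 = 0.2894;  S2 = (-0.1447, 0.2507, 0.0131)
φ3=240.0°: virtual centre (-0.1130, -0.1958, -0.1229), radius l
subtract pairs → two planes through P
[-0.6215 0.5013 0.3216]·P = 0.0345;  [-0.5581 -0.3915 0.0497]·P = 0.0168
det = 0.5231;  x = -0.0420+0.2883z,  y = 0.0169+-0.2841z
quadratic in z: (1.1638)z²+(0.1659)z+(-0.0370)=0, √Δ=0.4471 → z ∈ {-0.2634, 0.1208}; z = -0.2634 (taking z<0)
x = -0.1179, y = 0.0917

(-0.1179, 0.0917, -0.2634)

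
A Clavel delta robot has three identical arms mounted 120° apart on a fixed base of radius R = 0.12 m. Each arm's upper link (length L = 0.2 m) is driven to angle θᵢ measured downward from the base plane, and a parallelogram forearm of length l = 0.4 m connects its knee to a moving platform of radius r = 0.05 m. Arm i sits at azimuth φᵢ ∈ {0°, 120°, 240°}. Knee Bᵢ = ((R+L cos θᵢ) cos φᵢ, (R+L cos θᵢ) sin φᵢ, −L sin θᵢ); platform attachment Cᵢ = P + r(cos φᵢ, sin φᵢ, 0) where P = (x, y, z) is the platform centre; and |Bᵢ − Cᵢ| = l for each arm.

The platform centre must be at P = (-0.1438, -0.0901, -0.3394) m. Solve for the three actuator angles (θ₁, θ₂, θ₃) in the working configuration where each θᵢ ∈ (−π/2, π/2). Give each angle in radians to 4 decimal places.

rotate P by −φ1: (-0.1438, -0.0901, -0.3394)
  A=0.2138, B=-0.3394, C=(l²−L²−A²−y'²−z²)/(2L)=-0.1226
  γ=atan2(-0.3394,0.2138)=-1.0087;  ψ=arccos(-0.3055)=1.8813;  θ1=γ+ψ≈0.8726
arm 2 (φ=120.0°): x'=-0.0061, y'=0.1696
  A cos θ + B sin θ = C:  0.0761·cos θ + -0.3394·sin θ = -0.0744
  γ=atan2(-0.3394,0.0761)=-1.3501;  ψ=arccos(-0.2138)=1.7863;  θ2=γ+ψ≈0.4361
arm 3 (φ=240.0°): x'=0.1499, y'=-0.0795
  A=-0.0799, B=-0.3394, C=(l²−L²−A²−y'²−z²)/(2L)=-0.0197
  γ=atan2(-0.3394,-0.0799)=-1.8021;  ψ=arccos(-0.0566)=1.6275;  θ3=γ+ψ≈-0.1746

θ₁ = 0.8726, θ₂ = 0.4361, θ₃ = -0.1746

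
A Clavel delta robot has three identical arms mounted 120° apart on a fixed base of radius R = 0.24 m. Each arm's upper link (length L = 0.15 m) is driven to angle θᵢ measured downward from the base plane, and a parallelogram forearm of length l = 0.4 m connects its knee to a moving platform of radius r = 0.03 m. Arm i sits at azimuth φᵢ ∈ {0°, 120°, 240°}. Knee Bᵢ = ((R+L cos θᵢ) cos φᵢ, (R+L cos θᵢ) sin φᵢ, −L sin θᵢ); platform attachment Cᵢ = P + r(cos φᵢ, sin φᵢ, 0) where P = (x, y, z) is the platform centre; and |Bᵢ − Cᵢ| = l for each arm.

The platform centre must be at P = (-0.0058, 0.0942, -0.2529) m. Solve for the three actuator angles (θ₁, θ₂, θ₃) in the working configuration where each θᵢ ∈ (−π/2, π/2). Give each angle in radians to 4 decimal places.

θ₁ = 0.5239, θ₂ = -0.2619, θ₃ = 0.9602

rotate P by −φ1: (-0.0058, 0.0942, -0.2529)
  e−x'=0.2158;  (l²−L²−(e−x')²−y'²−z²)/2L = 0.0603
  γ=atan2(-0.2529,0.2158)=-0.8644;  ψ=arccos(0.1815)=1.3883;  θ1=γ+ψ≈0.5239
rotate P by −φ2: (0.0845, -0.0421, -0.2529)
  A=0.1255, B=-0.2529, C=(l²−L²−A²−y'²−z²)/(2L)=0.1867
  γ=atan2(-0.2529,0.1255)=-1.1101;  ψ=arccos(0.6613)=0.8482;  θ2=γ+ψ≈-0.2619
φ3=240.0° → target in arm frame (-0.0787, -0.0521)
  A cos θ + B sin θ = C:  0.2887·cos θ + -0.2529·sin θ = -0.0417
  γ=atan2(-0.2529,0.2887)=-0.7194;  ψ=arccos(-0.1087)=1.6797;  θ3=γ+ψ≈0.9602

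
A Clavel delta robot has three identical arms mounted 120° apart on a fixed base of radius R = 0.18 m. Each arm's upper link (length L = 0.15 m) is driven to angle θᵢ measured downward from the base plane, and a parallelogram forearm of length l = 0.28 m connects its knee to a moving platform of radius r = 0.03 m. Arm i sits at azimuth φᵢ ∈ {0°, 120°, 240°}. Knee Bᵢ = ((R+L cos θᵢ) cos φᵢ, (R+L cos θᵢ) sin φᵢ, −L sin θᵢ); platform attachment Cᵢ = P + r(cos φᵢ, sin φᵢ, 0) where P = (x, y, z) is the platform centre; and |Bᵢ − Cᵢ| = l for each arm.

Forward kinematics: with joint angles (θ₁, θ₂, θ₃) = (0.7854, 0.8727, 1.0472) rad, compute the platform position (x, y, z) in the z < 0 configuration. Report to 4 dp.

(0.0198, 0.0178, -0.2552)

arm 1 at φ=0.0°: e+L cos θ1 = 0.2561;  O1 = (0.2561, 0.0000, -0.1061)
φ2=120.0°: virtual centre (-0.1232, 0.2134, -0.1149), radius l
arm 3 at φ=240.0°: e+L cos θ3 = 0.2250;  O3 = (-0.1125, -0.1949, -0.1299)
subtract pairs → two planes through P
[-0.7585 0.4268 -0.0177]·P = -0.0029;  [-0.7371 -0.3897 -0.0477]·P = -0.0093
det = 0.6102;  x = 0.0084+-0.0446z,  y = 0.0081+-0.0379z
into |P−O₁|² = l²: 1.0034z² + 0.2336z + -0.0057 = 0;  Δ = 0.0776;  z = -0.2552 or 0.0224 → z<0 root = -0.2552
x = 0.0198, y = 0.0178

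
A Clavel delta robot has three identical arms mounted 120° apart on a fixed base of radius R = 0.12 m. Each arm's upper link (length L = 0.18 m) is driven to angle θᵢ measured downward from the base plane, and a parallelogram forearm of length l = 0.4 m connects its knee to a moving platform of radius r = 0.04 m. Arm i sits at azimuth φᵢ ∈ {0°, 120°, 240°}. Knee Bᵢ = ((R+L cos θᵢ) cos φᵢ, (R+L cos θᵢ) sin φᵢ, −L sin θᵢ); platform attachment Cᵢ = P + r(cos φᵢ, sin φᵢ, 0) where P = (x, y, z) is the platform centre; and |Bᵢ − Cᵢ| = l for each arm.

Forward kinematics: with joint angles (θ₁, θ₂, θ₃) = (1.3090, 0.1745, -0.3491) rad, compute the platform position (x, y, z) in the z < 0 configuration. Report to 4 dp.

(-0.2530, -0.0610, -0.2842)

φ1=0.0°: virtual centre (0.1266, 0.0000, -0.1739), radius l
φ2=120.0°: virtual centre (-0.1286, 0.2228, -0.0313), radius l
arm 3 at φ=240.0°: e+L cos θ3 = 0.2491;  centre 3 = (-0.1246, -0.2158, 0.0616)
eliminate P² terms by subtracting sphere 1 from 2 and 3
plane₁₂: -0.5104x+0.4456y+0.2852z = 0.0209
det = 0.4441;  x = -0.0400+0.7496z,  y = 0.0011+0.2186z
sphere 1 gives Az²+Bz+C=0 with A=1.6097, B=0.0985, C=-0.1020;  B²−4AC=0.6666;  roots -0.2842, 0.2230;  negative root z = -0.2842
x = -0.2530, y = -0.0610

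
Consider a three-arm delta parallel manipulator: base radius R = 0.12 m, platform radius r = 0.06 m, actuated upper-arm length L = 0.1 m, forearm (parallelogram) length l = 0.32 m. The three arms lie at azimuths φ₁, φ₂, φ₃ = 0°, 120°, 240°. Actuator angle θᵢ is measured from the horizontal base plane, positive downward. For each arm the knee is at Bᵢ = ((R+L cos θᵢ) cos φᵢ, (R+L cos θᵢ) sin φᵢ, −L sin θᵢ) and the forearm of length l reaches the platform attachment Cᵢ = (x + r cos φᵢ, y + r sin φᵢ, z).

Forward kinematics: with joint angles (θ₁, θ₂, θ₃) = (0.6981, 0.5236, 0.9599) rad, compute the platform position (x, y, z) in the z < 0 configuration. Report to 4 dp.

(0.0079, 0.0573, -0.3516)

φ1=0.0°: virtual centre (0.1366, 0.0000, -0.0643), radius l
φ2=120.0°: virtual centre (-0.0733, 0.1270, -0.0500), radius l
O3 = (0.1174·cos240.0°, 0.1174·sin240.0°, -0.0819) = (-0.0587, -0.1016, -0.0819)
subtract pairs → two planes through P
plane₁₂: -0.4198x+0.2539y+0.0286z = 0.0012
Cramer: x(z) = 0.0019-0.0171z;  y(z) = 0.0078-0.1407z
sphere 1 gives Az²+Bz+C=0 with A=1.0201, B=0.1310, C=-0.0801;  B²−4AC=0.3438;  roots -0.3516, 0.2232;  negative root z = -0.3516
x = 0.0079, y = 0.0573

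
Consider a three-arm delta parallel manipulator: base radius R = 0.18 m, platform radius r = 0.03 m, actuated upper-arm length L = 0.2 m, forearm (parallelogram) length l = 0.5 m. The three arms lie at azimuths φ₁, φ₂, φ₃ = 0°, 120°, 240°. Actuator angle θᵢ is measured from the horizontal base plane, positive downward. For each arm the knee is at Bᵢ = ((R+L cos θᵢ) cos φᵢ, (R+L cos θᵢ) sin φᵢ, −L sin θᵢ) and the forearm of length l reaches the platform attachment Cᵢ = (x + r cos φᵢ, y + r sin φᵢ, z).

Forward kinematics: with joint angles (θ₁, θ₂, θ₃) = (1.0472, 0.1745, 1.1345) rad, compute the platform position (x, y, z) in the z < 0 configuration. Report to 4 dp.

O1 = (0.2500·cos0.0°, 0.2500·sin0.0°, -0.1732) = (0.2500, 0.0000, -0.1732)
O2 = (0.3470·cos120.0°, 0.3470·sin120.0°, -0.0347) = (-0.1735, 0.3005, -0.0347)
arm 3 at φ=240.0°: e+L cos θ3 = 0.2345;  O3 = (-0.1173, -0.2031, -0.1813)
|O₂|²−|O₁|² = 0.0291;  |O₃|²−|O₁|² = -0.0046
linear system: -0.8470x+0.6010y = 0.0291−0.2770z; -0.7345x+-0.4062y = -0.0046−-0.0161z
det = 0.7854;  x = -0.0115+0.1309z,  y = 0.0322+-0.2764z
quadratic in z: (1.0935)z²+(0.2601)z+(-0.1506)=0, √Δ=0.8523 → z ∈ {-0.5086, 0.2707}; z = -0.5086 (taking z<0)
x = -0.0781, y = 0.1728

(-0.0781, 0.1728, -0.5086)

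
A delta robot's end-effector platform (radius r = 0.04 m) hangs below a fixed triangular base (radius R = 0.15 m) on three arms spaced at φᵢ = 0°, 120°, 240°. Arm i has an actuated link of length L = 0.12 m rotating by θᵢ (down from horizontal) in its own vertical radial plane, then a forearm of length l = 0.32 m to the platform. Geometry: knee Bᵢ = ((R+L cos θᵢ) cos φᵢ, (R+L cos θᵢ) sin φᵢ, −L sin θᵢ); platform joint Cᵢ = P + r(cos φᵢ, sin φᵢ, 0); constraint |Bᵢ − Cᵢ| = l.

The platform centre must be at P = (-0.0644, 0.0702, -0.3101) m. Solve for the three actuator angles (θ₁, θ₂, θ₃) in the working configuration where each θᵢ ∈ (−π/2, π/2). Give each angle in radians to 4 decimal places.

rotate P by −φ1: (-0.0644, 0.0702, -0.3101)
  A cos θ + B sin θ = C:  0.1744·cos θ + -0.3101·sin θ = -0.1813
  θ1 = atan2(B,A) + arccos(C/0.3558) = 1.0469
rotate P by −φ2: (0.0930, 0.0207, -0.3101)
  e−x'=0.0170;  (l²−L²−(e−x')²−y'²−z²)/2L = -0.0370
  θ2 = atan2(B,A) + arccos(C/0.3106) = 0.1742
rotate P by −φ3: (-0.0286, -0.0909, -0.3101)
  A cos θ + B sin θ = C:  0.1386·cos θ + -0.3101·sin θ = -0.1485
  θ3 = atan2(B,A) + arccos(C/0.3397) = 0.8726

θ₁ = 1.0469, θ₂ = 0.1742, θ₃ = 0.8726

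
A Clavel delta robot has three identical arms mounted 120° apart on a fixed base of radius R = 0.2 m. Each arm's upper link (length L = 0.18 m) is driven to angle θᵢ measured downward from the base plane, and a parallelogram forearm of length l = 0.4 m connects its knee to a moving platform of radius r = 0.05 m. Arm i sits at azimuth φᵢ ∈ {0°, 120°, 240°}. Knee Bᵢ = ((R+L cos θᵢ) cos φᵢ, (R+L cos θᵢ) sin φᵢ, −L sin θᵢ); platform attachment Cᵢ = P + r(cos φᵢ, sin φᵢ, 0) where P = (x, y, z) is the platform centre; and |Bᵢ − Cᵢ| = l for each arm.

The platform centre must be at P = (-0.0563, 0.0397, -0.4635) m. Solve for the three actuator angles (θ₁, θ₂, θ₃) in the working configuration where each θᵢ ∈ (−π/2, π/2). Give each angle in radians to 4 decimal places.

θ₁ = 1.2215, θ₂ = 0.7854, θ₃ = 1.0469

rotate P by −φ1: (-0.0563, 0.0397, -0.4635)
  A=0.2063, B=-0.4635, C=(l²−L²−A²−y'²−z²)/(2L)=-0.3649
  √(A²+B²)=0.5073;  θ1 = -1.1520+2.3735 ≈ 1.2215
rotate P by −φ2: (0.0625, 0.0289, -0.4635)
  A=0.0875, B=-0.4635, C=(l²−L²−A²−y'²−z²)/(2L)=-0.2659
  θ2 = atan2(B,A) + arccos(C/0.4717) = 0.7854
arm 3 (φ=240.0°): x'=-0.0062, y'=-0.0686
  A cos θ + B sin θ = C:  0.1562·cos θ + -0.4635·sin θ = -0.3232
  θ3 = atan2(B,A) + arccos(C/0.4891) = 1.0469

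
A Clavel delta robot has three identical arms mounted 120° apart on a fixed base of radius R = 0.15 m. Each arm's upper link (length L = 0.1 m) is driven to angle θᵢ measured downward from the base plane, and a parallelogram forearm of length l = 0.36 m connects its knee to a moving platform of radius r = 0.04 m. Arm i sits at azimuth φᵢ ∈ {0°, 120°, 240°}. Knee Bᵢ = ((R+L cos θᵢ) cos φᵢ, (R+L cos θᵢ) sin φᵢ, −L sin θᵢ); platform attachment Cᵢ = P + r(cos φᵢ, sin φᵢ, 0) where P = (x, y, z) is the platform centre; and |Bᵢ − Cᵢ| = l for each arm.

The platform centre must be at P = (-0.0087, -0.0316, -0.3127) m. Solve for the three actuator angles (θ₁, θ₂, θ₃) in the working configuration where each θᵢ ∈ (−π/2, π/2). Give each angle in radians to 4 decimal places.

φ1=0.0° → target in arm frame (-0.0087, -0.0316)
  A cos θ + B sin θ = C:  0.1187·cos θ + -0.3127·sin θ = 0.0337
  γ=atan2(-0.3127,0.1187)=-1.2080;  ψ=arccos(0.1006)=1.4700;  θ1=γ+ψ≈0.2620
arm 2 (φ=120.0°): x'=-0.0230, y'=0.0233
  e−x'=0.1330;  (l²−L²−(e−x')²−y'²−z²)/2L = 0.0179
  θ2 = atan2(B,A) + arccos(C/0.3398) = 0.3495
arm 3 (φ=240.0°): x'=0.0317, y'=0.0083
  e−x'=0.0783;  (l²−L²−(e−x')²−y'²−z²)/2L = 0.0781
  γ=atan2(-0.3127,0.0783)=-1.3255;  ψ=arccos(0.2423)=1.3260;  θ3=γ+ψ≈0.0006

θ₁ = 0.2620, θ₂ = 0.3495, θ₃ = 0.0006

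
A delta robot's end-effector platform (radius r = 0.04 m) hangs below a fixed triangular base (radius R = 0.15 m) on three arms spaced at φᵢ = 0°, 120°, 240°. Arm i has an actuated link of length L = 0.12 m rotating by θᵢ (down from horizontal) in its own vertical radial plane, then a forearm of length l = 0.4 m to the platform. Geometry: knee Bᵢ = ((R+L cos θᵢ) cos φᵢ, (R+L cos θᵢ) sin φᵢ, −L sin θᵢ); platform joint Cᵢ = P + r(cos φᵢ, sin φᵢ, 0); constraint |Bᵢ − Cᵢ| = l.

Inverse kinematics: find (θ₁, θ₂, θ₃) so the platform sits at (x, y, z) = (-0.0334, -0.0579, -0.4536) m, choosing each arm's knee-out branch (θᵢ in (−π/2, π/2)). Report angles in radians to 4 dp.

φ1=0.0° → target in arm frame (-0.0334, -0.0579)
  A=0.1434, B=-0.4536, C=(l²−L²−A²−y'²−z²)/(2L)=-0.3503
  θ1 = atan2(B,A) + arccos(C/0.4757) = 1.1338
φ2=120.0° → target in arm frame (-0.0334, 0.0579)
  A cos θ + B sin θ = C:  0.1434·cos θ + -0.4536·sin θ = -0.3503
  θ2 = atan2(B,A) + arccos(C/0.4757) = 1.1340
arm 3 (φ=240.0°): x'=0.0668, y'=0.0000
  e−x'=0.0432;  (l²−L²−(e−x')²−y'²−z²)/2L = -0.2584
  √(A²+B²)=0.4556;  θ3 = -1.4759+2.1738 ≈ 0.6978

θ₁ = 1.1338, θ₂ = 1.1340, θ₃ = 0.6978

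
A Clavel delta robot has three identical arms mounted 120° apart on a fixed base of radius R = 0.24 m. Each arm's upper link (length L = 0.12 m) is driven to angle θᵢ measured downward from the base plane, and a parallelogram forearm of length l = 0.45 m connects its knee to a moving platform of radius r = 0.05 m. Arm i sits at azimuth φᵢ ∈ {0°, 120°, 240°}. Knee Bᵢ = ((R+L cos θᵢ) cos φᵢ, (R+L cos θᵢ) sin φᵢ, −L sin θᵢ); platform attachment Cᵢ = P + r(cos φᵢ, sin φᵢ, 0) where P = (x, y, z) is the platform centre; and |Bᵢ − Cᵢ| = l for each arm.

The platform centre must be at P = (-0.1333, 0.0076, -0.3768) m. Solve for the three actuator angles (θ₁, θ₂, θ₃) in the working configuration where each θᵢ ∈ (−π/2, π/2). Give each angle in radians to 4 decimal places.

θ₁ = 1.2219, θ₂ = 0.0874, θ₃ = 0.1744

arm 1 (φ=0.0°): x'=-0.1333, y'=0.0076
  A=0.3233, B=-0.3768, C=(l²−L²−A²−y'²−z²)/(2L)=-0.2436
  γ=atan2(-0.3768,0.3233)=-0.8617;  ψ=arccos(-0.4906)=2.0836;  θ1=γ+ψ≈1.2219
φ2=120.0° → target in arm frame (0.0732, 0.1116)
  e−x'=0.1168;  (l²−L²−(e−x')²−y'²−z²)/2L = 0.0834
  √(A²+B²)=0.3945;  θ2 = -1.2703+1.3577 ≈ 0.0874
arm 3 (φ=240.0°): x'=0.0601, y'=-0.1192
  e−x'=0.1299;  (l²−L²−(e−x')²−y'²−z²)/2L = 0.0626
  γ=atan2(-0.3768,0.1299)=-1.2387;  ψ=arccos(0.1570)=1.4131;  θ3=γ+ψ≈0.1744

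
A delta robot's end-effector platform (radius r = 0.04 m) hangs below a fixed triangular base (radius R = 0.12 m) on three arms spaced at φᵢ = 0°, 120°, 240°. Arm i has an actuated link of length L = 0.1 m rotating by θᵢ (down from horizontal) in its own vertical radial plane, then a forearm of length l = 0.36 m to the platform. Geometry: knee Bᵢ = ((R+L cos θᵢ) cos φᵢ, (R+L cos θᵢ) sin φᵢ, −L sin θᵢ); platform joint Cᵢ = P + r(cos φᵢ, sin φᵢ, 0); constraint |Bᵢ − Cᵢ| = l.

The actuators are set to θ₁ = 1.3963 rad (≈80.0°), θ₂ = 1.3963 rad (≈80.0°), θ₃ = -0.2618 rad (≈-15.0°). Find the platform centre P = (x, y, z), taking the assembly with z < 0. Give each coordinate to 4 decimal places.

(-0.1058, -0.1833, -0.3324)

arm 1 at φ=0.0°: (R−r)+L cos θ1 = 0.0974;  S1 = (0.0974, 0.0000, -0.0985)
φ2=120.0°: virtual centre (-0.0487, 0.0843, -0.0985), radius l
arm 3 at φ=240.0°: (R−r)+L cos θ3 = 0.1766;  S3 = (-0.0883, -0.1529, 0.0259)
subtract pairs → two planes through P
linear system: -0.2921x+0.1686y = 0.0000−0.0000z; -0.3713x+-0.3059y = 0.0127−0.2487z
Cramer: x(z) = -0.0141+0.2760z;  y(z) = -0.0244+0.4781z
sphere 1 gives Az²+Bz+C=0 with A=1.3048, B=0.1121, C=-0.1069;  B²−4AC=0.5704;  roots -0.3324, 0.2465;  negative root z = -0.3324
x = -0.1058, y = -0.1833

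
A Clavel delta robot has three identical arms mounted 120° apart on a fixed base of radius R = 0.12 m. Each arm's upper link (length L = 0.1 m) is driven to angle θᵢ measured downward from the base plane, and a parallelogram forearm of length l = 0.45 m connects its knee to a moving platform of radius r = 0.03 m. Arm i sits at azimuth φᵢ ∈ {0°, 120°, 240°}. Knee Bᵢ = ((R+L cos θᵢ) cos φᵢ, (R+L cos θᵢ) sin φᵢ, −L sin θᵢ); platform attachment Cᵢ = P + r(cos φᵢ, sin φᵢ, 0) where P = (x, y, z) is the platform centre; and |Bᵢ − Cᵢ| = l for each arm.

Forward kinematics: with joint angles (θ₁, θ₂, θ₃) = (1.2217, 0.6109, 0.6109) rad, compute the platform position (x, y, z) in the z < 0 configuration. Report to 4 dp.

S1 = (0.1242·cos0.0°, 0.1242·sin0.0°, -0.0940) = (0.1242, 0.0000, -0.0940)
S2 = (0.1719·cos120.0°, 0.1719·sin120.0°, -0.0574) = (-0.0860, 0.1489, -0.0574)
φ3=240.0°: virtual centre (-0.0860, -0.1489, -0.0574), radius l
subtract pairs → two planes through P
plane₁₂: -0.4203x+0.2978y+0.0732z = 0.0086
Cramer: x(z) = -0.0204+0.1742z;  y(z) = 0.0000-0.0000z
sphere 1 gives Az²+Bz+C=0 with A=1.0303, B=0.1375, C=-0.1728;  B²−4AC=0.7309;  roots -0.4816, 0.3481;  negative root z = -0.4816
x = -0.1043, y = 0.0000

(-0.1043, 0.0000, -0.4816)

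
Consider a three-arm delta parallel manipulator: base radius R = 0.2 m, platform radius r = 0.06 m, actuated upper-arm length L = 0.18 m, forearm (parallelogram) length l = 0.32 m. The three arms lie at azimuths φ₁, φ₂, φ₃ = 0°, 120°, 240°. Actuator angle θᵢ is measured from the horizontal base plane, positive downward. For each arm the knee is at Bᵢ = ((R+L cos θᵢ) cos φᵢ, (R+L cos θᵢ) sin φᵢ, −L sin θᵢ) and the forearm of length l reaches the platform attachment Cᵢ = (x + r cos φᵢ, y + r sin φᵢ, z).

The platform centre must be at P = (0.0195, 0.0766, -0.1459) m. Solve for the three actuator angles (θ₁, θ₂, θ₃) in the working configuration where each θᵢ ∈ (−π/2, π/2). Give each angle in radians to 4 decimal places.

rotate P by −φ1: (0.0195, 0.0766, -0.1459)
  A cos θ + B sin θ = C:  0.1205·cos θ + -0.1459·sin θ = 0.0787
  γ=atan2(-0.1459,0.1205)=-0.8805;  ψ=arccos(0.4158)=1.1420;  θ1=γ+ψ≈0.2615
φ2=120.0° → target in arm frame (0.0566, -0.0552)
  A=0.0834, B=-0.1459, C=(l²−L²−A²−y'²−z²)/(2L)=0.1075
  θ2 = atan2(B,A) + arccos(C/0.1681) = -0.1749
rotate P by −φ3: (-0.0761, -0.0214, -0.1459)
  e−x'=0.2161;  (l²−L²−(e−x')²−y'²−z²)/2L = 0.0043
  √(A²+B²)=0.2607;  θ3 = -0.5939+1.5542 ≈ 0.9603

θ₁ = 0.2615, θ₂ = -0.1749, θ₃ = 0.9603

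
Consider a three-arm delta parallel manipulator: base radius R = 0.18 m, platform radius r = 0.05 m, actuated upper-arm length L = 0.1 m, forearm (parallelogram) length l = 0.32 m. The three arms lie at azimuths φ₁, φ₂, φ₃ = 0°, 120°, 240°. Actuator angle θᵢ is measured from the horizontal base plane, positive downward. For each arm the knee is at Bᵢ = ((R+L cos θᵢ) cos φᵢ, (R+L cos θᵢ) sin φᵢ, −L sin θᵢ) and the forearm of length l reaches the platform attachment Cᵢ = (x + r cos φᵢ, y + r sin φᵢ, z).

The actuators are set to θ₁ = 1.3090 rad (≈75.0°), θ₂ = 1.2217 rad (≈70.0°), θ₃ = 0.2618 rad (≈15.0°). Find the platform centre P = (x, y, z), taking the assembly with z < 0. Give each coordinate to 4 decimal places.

(-0.0577, -0.0830, -0.3200)

arm 1 at φ=0.0°: e+L cos θ1 = 0.1559;  centre 1 = (0.1559, 0.0000, -0.0966)
φ2=120.0°: virtual centre (-0.0821, 0.1422, -0.0940), radius l
arm 3 at φ=240.0°: e+L cos θ3 = 0.2266;  centre 3 = (-0.1133, -0.1962, -0.0259)
subtract pairs → two planes through P
linear system: -0.4760x+0.2844y = 0.0022−0.0052z; -0.5384x+-0.3925y = 0.0184−0.1414z
det = 0.3399;  x = -0.0179+0.1244z,  y = -0.0223+0.1897z
sphere 1 gives Az²+Bz+C=0 with A=1.0515, B=0.1415, C=-0.0624;  B²−4AC=0.2824;  roots -0.3200, 0.1854;  negative root z = -0.3200
x = -0.0577, y = -0.0830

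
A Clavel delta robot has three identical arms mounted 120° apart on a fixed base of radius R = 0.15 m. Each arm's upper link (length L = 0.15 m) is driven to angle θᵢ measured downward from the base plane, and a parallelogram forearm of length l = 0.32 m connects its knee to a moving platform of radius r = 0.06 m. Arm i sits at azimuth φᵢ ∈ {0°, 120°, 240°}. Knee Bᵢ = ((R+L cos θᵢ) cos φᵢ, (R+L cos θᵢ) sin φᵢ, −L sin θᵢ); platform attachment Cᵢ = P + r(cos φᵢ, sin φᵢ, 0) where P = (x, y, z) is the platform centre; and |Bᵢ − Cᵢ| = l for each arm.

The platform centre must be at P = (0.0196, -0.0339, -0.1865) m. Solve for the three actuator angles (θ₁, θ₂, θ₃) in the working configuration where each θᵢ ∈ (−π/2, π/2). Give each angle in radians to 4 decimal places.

θ₁ = -0.3497, θ₂ = 0.1747, θ₃ = -0.3493

rotate P by −φ1: (0.0196, -0.0339, -0.1865)
  A cos θ + B sin θ = C:  0.0704·cos θ + -0.1865·sin θ = 0.1300
  √(A²+B²)=0.1993;  θ1 = -1.2099+0.8601 ≈ -0.3497
rotate P by −φ2: (-0.0392, 0.0000, -0.1865)
  A=0.1292, B=-0.1865, C=(l²−L²−A²−y'²−z²)/(2L)=0.0948
  √(A²+B²)=0.2269;  θ2 = -0.9651+1.1397 ≈ 0.1747
rotate P by −φ3: (0.0196, 0.0339, -0.1865)
  A=0.0704, B=-0.1865, C=(l²−L²−A²−y'²−z²)/(2L)=0.1300
  γ=atan2(-0.1865,0.0704)=-1.2097;  ψ=arccos(0.6522)=0.8604;  θ3=γ+ψ≈-0.3493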